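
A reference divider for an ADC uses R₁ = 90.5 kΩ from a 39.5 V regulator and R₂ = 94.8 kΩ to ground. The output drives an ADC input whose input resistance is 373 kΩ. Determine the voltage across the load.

The load sits in parallel with R₂: R₂‖R_L = (94.8 × 373) / (94.8 + 373) = 75.59 kΩ.
V_out = 39.5 × 75.59 / (90.5 + 75.59) = 39.5 × 75.59/166.1 = 18.0 V.

V_out ≈ 18.0 V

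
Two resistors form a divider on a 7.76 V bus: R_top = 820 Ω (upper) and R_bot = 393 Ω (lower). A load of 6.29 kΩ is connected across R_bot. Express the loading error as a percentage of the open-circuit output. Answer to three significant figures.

The divider's output (Thévenin) resistance is R_top‖R_bot = 265.7 Ω.
Fractional drop under load = R_th/(R_th + R_L) = 265.7 / (265.7 + 6290) = 0.04053.
So the output falls by 4.05 %.

4.05 %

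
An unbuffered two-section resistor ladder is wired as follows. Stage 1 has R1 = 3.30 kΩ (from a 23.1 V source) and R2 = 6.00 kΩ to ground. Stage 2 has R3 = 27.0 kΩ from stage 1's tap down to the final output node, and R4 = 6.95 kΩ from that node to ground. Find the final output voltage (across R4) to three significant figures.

Stage 2 presents R3+R4 = 33.95 kΩ as a load on stage 1's tap.
Stage 1's lower leg becomes R2‖(R3+R4) = 5.099 kΩ, so V_mid = 23.1 × 5.099/8.399 = 14.02 V.
Stage 2 is itself unloaded: V_out = V_mid × R4/(R3+R4) = 14.02 × 6.95/33.95 = 2.87 V.

V_out ≈ 2.87 V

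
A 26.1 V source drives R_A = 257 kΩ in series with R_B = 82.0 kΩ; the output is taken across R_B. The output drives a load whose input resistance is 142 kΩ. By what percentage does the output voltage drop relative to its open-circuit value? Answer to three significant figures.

The divider's output (Thévenin) resistance is R_A‖R_B = 62.17 kΩ.
Fractional drop under load = R_th/(R_th + R_L) = 62.17 / (62.17 + 142) = 0.3045.
So the output falls by 30.4 %.

30.4 %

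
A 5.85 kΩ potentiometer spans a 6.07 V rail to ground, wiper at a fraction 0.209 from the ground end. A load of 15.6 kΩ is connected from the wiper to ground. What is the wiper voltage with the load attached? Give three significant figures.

V ≈ 1.19 V

The wiper splits the pot into (1−α)R = 4.627 kΩ above and αR = 1.223 kΩ below.
Lower section ‖ load = 1.134 kΩ.
V_wiper = 6.07 × 1.134/(4.627 + 1.134) = 1.19 V.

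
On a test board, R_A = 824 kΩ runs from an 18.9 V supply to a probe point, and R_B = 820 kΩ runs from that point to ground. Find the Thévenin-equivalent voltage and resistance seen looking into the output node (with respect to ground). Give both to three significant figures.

V_th = 9.43 V, R_th = 411 kΩ

V_th is the open-circuit tap voltage: 18.9 × 820/(824 + 820) = 9.43 V.
With the supply zeroed, R_A and R_B appear in parallel from the tap: R_th = R_A‖R_B = (824 × 820)/1644 = 411 kΩ.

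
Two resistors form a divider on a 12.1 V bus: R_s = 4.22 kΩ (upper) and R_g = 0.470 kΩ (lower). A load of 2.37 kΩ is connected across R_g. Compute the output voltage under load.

V_out ≈ 1.03 V

The load sits in parallel with R_g: R_g‖R_L = (470 × 2370) / (470 + 2370) = 392.2 Ω.
V_out = 12.1 × 392.2 / (4220 + 392.2) = 12.1 × 392.2/4612 = 1.03 V.
(Unloaded it would have been 1.21 V.)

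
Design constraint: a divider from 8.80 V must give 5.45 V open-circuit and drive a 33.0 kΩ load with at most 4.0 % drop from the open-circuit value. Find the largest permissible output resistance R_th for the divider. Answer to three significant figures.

Loading drop = R_th/(R_th + R_L) ≤ 0.0400, so R_th ≤ R_L · ε/(1−ε) = 33.0 kΩ × 0.0400/0.9600 = 1.38 kΩ.
(Any R1, R2 with R2/(R1+R2) = 0.619 and R1‖R2 ≤ 1.38 kΩ will meet the spec.)

R_th ≤ 1.38 kΩ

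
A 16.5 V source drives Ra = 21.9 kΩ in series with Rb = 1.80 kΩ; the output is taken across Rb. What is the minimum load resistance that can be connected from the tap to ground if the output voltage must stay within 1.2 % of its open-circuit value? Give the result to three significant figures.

R_L(min) ≈ 137 kΩ

Output resistance R_th = Ra‖Rb = (21.9 × 1.80)/23.70 = 1.663 kΩ.
The fractional drop is R_th/(R_th + R_L); requiring this ≤ 0.0120 gives R_L ≥ R_th(1/0.0120 − 1) = 1.663 × 82.33 = 137 kΩ.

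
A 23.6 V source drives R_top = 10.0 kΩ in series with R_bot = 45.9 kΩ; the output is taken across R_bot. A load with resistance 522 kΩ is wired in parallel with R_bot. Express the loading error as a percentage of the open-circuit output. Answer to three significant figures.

1.55 %

The divider's output (Thévenin) resistance is R_top‖R_bot = 8.211 kΩ.
Fractional drop under load = R_th/(R_th + R_L) = 8.211 / (8.211 + 522) = 0.01549.
So the output falls by 1.55 %.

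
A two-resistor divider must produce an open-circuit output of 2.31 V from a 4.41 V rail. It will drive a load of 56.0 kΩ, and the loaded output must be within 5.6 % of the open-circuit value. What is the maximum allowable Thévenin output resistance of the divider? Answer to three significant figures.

Loading drop = R_th/(R_th + R_L) ≤ 0.0560, so R_th ≤ R_L · ε/(1−ε) = 56.0 kΩ × 0.0560/0.9440 = 3.32 kΩ.
(Any R1, R2 with R2/(R1+R2) = 0.524 and R1‖R2 ≤ 3.32 kΩ will meet the spec.)

R_th ≤ 3.32 kΩ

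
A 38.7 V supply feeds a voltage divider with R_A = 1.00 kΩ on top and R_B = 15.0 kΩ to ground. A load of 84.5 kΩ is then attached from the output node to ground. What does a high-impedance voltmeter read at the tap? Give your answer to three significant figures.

The load sits in parallel with R_B: R_B‖R_L = (15.0 × 84.5) / (15.0 + 84.5) = 12.74 kΩ.
V_out = 38.7 × 12.74 / (1.00 + 12.74) = 38.7 × 12.74/13.74 = 35.9 V.
(Unloaded it would have been 36.3 V.)

V_out ≈ 35.9 V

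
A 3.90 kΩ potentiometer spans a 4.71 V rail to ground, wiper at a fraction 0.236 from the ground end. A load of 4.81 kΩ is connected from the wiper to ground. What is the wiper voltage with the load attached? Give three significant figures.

The wiper splits the pot into (1−α)R = 2980 Ω above and αR = 920.4 Ω below.
Lower section ‖ load = 772.6 Ω.
V_wiper = 4.71 × 772.6/(2980 + 772.6) = 0.970 V.

V ≈ 0.970 V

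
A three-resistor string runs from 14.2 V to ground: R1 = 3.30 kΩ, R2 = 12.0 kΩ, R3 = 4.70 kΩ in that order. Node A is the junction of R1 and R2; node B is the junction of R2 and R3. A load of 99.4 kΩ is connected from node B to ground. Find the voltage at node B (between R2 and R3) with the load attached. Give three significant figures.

At node B, R3 is in parallel with the load: R3‖R_L = 4.488 kΩ.
Below node A the resistance is R2 + (R3‖R_L) = 16.49 kΩ, so V_A = 14.2 × 16.49/19.79 = 11.83 V.
Then V_B = V_A × (R3‖R_L)/(R2 + R3‖R_L) = 11.83 × 4.488/16.49 = 3.22 V.

V ≈ 3.22 V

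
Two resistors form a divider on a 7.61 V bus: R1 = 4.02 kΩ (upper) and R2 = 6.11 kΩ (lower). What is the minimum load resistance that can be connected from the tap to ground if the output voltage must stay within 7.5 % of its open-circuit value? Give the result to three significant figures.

Output resistance R_th = R1‖R2 = (4.02 × 6.11)/10.13 = 2.425 kΩ.
The fractional drop is R_th/(R_th + R_L); requiring this ≤ 0.0750 gives R_L ≥ R_th(1/0.0750 − 1) = 2.425 × 12.33 = 29.9 kΩ.

R_L(min) ≈ 29.9 kΩ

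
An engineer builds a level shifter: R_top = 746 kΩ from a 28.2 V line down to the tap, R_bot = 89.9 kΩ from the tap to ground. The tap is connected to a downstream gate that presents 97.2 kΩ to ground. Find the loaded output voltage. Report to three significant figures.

The load sits in parallel with R_bot: R_bot‖R_L = (89.9 × 97.2) / (89.9 + 97.2) = 46.70 kΩ.
V_out = 28.2 × 46.70 / (746 + 46.70) = 28.2 × 46.70/792.7 = 1.66 V.

V_out ≈ 1.66 V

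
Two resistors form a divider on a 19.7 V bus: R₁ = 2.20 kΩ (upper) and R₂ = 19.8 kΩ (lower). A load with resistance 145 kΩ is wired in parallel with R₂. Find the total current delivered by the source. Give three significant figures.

I ≈ 1.00 mA

R₂‖R_L = 17.42 kΩ, so the source sees R₁ + R₂‖R_L = 19.62 kΩ.
I = 19.7 V / 19.62 kΩ = 1.00 mA.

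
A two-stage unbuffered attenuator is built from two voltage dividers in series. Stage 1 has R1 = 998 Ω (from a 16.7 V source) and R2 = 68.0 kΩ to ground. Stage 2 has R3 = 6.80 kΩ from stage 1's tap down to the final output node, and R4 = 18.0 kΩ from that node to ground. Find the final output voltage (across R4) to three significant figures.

V_out ≈ 11.5 V

Stage 2 presents R3+R4 = 24800 Ω as a load on stage 1's tap.
Stage 1's lower leg becomes R2‖(R3+R4) = 18170 Ω, so V_mid = 16.7 × 18170/19170 = 15.83 V.
Stage 2 is itself unloaded: V_out = V_mid × R4/(R3+R4) = 15.83 × 18000/24800 = 11.5 V.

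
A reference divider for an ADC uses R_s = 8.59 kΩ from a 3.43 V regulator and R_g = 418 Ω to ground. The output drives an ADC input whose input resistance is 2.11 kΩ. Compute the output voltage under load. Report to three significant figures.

V_out ≈ 0.134 V

The load sits in parallel with R_g: R_g‖R_L = (418 × 2110) / (418 + 2110) = 348.9 Ω.
V_out = 3.43 × 348.9 / (8590 + 348.9) = 3.43 × 348.9/8939 = 0.134 V.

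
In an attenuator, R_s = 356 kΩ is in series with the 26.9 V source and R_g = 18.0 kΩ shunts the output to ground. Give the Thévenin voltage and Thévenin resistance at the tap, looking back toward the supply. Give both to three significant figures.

V_th = 1.29 V, R_th = 17.1 kΩ

V_th is the open-circuit tap voltage: 26.9 × 18.0/(356 + 18.0) = 1.29 V.
With the supply zeroed, R_s and R_g appear in parallel from the tap: R_th = R_s‖R_g = (356 × 18.0)/374.0 = 17.1 kΩ.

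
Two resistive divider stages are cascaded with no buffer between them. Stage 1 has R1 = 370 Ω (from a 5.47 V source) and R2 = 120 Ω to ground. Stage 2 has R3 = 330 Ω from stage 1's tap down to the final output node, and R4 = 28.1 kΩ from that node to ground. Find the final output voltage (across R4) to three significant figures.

Stage 2 presents R3+R4 = 28430 Ω as a load on stage 1's tap.
Stage 1's lower leg becomes R2‖(R3+R4) = 119.5 Ω, so V_mid = 5.47 × 119.5/489.5 = 1.335 V.
Stage 2 is itself unloaded: V_out = V_mid × R4/(R3+R4) = 1.335 × 28100/28430 = 1.32 V.

V_out ≈ 1.32 V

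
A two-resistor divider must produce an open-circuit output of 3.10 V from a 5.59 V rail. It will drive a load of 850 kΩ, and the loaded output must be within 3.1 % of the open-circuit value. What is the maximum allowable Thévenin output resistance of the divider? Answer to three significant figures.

R_th ≤ 27.2 kΩ

Loading drop = R_th/(R_th + R_L) ≤ 0.0310, so R_th ≤ R_L · ε/(1−ε) = 850 kΩ × 0.0310/0.9690 = 27.2 kΩ.
(Any R1, R2 with R2/(R1+R2) = 0.555 and R1‖R2 ≤ 27.2 kΩ will meet the spec.)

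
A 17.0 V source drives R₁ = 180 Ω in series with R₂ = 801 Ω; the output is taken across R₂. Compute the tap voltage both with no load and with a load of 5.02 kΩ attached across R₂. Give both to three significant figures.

Unloaded: 13.9 V; loaded: 13.5 V

Open-circuit: V = 17.0 × 801/(180 + 801) = 13.9 V.
With the load, R₂ becomes R₂‖R_L = 690.8 Ω, so V = 17.0 × 690.8/870.8 = 13.5 V.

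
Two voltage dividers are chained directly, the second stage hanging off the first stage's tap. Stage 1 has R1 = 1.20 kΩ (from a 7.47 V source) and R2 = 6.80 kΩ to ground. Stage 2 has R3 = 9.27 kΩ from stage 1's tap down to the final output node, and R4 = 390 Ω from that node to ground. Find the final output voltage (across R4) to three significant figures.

Stage 2 presents R3+R4 = 9660 Ω as a load on stage 1's tap.
Stage 1's lower leg becomes R2‖(R3+R4) = 3991 Ω, so V_mid = 7.47 × 3991/5191 = 5.743 V.
Stage 2 is itself unloaded: V_out = V_mid × R4/(R3+R4) = 5.743 × 390/9660 = 0.232 V.

V_out ≈ 0.232 V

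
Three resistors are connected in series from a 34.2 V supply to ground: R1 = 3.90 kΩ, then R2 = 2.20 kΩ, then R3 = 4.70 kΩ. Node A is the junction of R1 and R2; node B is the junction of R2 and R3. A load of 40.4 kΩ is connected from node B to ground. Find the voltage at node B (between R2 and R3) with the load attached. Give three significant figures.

V ≈ 14.0 V

At node B, R3 is in parallel with the load: R3‖R_L = 4.210 kΩ.
Below node A the resistance is R2 + (R3‖R_L) = 6.410 kΩ, so V_A = 34.2 × 6.410/10.31 = 21.26 V.
Then V_B = V_A × (R3‖R_L)/(R2 + R3‖R_L) = 21.26 × 4.210/6.410 = 14.0 V.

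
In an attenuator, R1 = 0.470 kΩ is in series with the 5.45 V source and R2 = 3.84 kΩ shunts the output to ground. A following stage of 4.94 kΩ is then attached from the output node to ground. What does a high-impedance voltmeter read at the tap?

V_out ≈ 4.48 V

The load sits in parallel with R2: R2‖R_L = (3840 × 4940) / (3840 + 4940) = 2161 Ω.
V_out = 5.45 × 2161 / (470 + 2161) = 5.45 × 2161/2631 = 4.48 V.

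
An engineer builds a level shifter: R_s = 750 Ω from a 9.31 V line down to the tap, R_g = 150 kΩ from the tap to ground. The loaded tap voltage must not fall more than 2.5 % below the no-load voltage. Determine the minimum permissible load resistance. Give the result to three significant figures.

R_L(min) ≈ 29.1 kΩ

Output resistance R_th = R_s‖R_g = (750 × 150000)/150800 = 746.3 Ω.
The fractional drop is R_th/(R_th + R_L); requiring this ≤ 0.0250 gives R_L ≥ R_th(1/0.0250 − 1) = 746.3 × 39.00 = 29.1 kΩ.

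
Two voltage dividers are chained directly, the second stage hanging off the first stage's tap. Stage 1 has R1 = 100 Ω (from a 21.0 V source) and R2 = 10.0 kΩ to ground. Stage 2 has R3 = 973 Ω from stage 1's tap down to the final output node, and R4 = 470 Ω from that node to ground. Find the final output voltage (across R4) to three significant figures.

Stage 2 presents R3+R4 = 1443 Ω as a load on stage 1's tap.
Stage 1's lower leg becomes R2‖(R3+R4) = 1261 Ω, so V_mid = 21.0 × 1261/1361 = 19.46 V.
Stage 2 is itself unloaded: V_out = V_mid × R4/(R3+R4) = 19.46 × 470/1443 = 6.34 V.

V_out ≈ 6.34 V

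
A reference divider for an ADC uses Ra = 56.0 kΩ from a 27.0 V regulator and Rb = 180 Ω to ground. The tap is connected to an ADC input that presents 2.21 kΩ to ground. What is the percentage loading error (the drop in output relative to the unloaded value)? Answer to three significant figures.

The divider's output (Thévenin) resistance is Ra‖Rb = 179.4 Ω.
Fractional drop under load = R_th/(R_th + R_L) = 179.4 / (179.4 + 2210) = 0.07509.
So the output falls by 7.51 %.

7.51 %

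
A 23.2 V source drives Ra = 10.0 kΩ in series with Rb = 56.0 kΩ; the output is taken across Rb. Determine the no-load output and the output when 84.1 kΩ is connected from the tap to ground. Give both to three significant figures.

Open-circuit: V = 23.2 × 56.0/(10.0 + 56.0) = 19.7 V.
With the load, Rb becomes Rb‖R_L = 33.62 kΩ, so V = 23.2 × 33.62/43.62 = 17.9 V.

Unloaded: 19.7 V; loaded: 17.9 V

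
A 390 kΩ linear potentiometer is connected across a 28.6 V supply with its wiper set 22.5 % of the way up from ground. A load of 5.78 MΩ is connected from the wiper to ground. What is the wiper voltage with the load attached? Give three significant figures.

The wiper splits the pot into (1−α)R = 302.2 kΩ above and αR = 87.75 kΩ below.
Lower section ‖ load = 86.44 kΩ.
V_wiper = 28.6 × 86.44/(302.2 + 86.44) = 6.36 V.

V ≈ 6.36 V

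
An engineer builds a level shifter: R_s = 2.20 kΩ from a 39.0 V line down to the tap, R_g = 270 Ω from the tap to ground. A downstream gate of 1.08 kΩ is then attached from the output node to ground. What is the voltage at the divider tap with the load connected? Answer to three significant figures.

The load sits in parallel with R_g: R_g‖R_L = (270 × 1080) / (270 + 1080) = 216.0 Ω.
V_out = 39.0 × 216.0 / (2200 + 216.0) = 39.0 × 216.0/2416 = 3.49 V.

V_out ≈ 3.49 V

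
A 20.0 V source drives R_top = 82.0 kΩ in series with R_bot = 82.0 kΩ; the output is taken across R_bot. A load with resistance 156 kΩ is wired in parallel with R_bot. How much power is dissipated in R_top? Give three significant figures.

P ≈ 1.78 mW

Total resistance from the source is R_top + (R_bot‖R_L) = 135.7 kΩ, so I = 20.0/135.7 kΩ = 0.1473 mA.
P = I²·R_top = (0.1473 mA)² × 82.0 kΩ = 1.78 mW.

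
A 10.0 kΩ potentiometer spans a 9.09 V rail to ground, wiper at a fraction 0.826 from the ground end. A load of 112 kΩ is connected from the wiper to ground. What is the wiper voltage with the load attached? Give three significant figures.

The wiper splits the pot into (1−α)R = 1.740 kΩ above and αR = 8.260 kΩ below.
Lower section ‖ load = 7.693 kΩ.
V_wiper = 9.09 × 7.693/(1.740 + 7.693) = 7.41 V.

V ≈ 7.41 V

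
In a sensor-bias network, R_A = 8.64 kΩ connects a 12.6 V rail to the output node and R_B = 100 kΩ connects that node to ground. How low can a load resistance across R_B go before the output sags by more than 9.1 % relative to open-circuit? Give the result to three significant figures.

R_L(min) ≈ 79.4 kΩ

Output resistance R_th = R_A‖R_B = (8.64 × 100)/108.6 = 7.953 kΩ.
The fractional drop is R_th/(R_th + R_L); requiring this ≤ 0.0910 gives R_L ≥ R_th(1/0.0910 − 1) = 7.953 × 9.989 = 79.4 kΩ.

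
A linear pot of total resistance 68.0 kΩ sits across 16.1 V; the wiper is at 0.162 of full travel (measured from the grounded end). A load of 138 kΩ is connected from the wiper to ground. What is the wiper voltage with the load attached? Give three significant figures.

V ≈ 2.44 V

The wiper splits the pot into (1−α)R = 56.98 kΩ above and αR = 11.02 kΩ below.
Lower section ‖ load = 10.20 kΩ.
V_wiper = 16.1 × 10.20/(56.98 + 10.20) = 2.44 V.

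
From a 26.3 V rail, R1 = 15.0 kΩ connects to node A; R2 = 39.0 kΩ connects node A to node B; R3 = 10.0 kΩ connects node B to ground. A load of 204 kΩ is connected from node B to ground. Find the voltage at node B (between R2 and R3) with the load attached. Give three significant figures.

V ≈ 3.95 V

At node B, R3 is in parallel with the load: R3‖R_L = 9.533 kΩ.
Below node A the resistance is R2 + (R3‖R_L) = 48.53 kΩ, so V_A = 26.3 × 48.53/63.53 = 20.09 V.
Then V_B = V_A × (R3‖R_L)/(R2 + R3‖R_L) = 20.09 × 9.533/48.53 = 3.95 V.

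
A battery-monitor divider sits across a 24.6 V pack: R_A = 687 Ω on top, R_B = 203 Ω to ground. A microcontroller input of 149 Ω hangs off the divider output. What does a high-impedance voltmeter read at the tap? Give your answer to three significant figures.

V_out ≈ 2.73 V

The load sits in parallel with R_B: R_B‖R_L = (203 × 149) / (203 + 149) = 85.93 Ω.
V_out = 24.6 × 85.93 / (687 + 85.93) = 24.6 × 85.93/772.9 = 2.73 V.
(Unloaded it would have been 5.61 V.)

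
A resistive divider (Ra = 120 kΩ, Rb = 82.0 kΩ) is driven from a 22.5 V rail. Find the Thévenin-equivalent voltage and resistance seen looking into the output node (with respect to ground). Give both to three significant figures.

V_th is the open-circuit tap voltage: 22.5 × 82.0/(120 + 82.0) = 9.13 V.
With the supply zeroed, Ra and Rb appear in parallel from the tap: R_th = Ra‖Rb = (120 × 82.0)/202.0 = 48.7 kΩ.

V_th = 9.13 V, R_th = 48.7 kΩ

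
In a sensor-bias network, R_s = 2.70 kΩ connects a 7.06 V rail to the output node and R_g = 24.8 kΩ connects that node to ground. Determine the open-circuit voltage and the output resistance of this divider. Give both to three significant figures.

V_th = 6.37 V, R_th = 2.43 kΩ

V_th is the open-circuit tap voltage: 7.06 × 24.8/(2.70 + 24.8) = 6.37 V.
With the supply zeroed, R_s and R_g appear in parallel from the tap: R_th = R_s‖R_g = (2.70 × 24.8)/27.50 = 2.43 kΩ.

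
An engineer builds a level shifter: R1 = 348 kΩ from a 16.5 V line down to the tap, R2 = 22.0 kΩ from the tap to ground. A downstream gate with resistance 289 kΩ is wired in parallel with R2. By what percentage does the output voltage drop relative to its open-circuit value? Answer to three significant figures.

6.68 %

The divider's output (Thévenin) resistance is R1‖R2 = 20.69 kΩ.
Fractional drop under load = R_th/(R_th + R_L) = 20.69 / (20.69 + 289) = 0.06681.
So the output falls by 6.68 %.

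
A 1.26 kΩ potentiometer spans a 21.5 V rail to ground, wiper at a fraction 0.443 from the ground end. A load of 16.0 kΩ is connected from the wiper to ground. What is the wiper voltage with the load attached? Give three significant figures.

The wiper splits the pot into (1−α)R = 701.8 Ω above and αR = 558.2 Ω below.
Lower section ‖ load = 539.4 Ω.
V_wiper = 21.5 × 539.4/(701.8 + 539.4) = 9.34 V.

V ≈ 9.34 V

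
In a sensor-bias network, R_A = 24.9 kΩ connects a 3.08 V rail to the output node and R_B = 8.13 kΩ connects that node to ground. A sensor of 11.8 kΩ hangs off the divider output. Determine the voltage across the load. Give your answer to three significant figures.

The load sits in parallel with R_B: R_B‖R_L = (8.13 × 11.8) / (8.13 + 11.8) = 4.814 kΩ.
V_out = 3.08 × 4.814 / (24.9 + 4.814) = 3.08 × 4.814/29.71 = 0.499 V.
(Unloaded it would have been 0.758 V.)

V_out ≈ 0.499 V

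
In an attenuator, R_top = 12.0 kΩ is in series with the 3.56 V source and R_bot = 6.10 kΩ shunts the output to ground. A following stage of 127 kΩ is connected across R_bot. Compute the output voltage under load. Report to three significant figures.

V_out ≈ 1.16 V

The load sits in parallel with R_bot: R_bot‖R_L = (6.10 × 127) / (6.10 + 127) = 5.820 kΩ.
V_out = 3.56 × 5.820 / (12.0 + 5.820) = 3.56 × 5.820/17.82 = 1.16 V.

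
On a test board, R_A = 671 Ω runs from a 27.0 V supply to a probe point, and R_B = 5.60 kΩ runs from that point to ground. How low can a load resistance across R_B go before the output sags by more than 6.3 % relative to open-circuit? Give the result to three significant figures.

Output resistance R_th = R_A‖R_B = (671 × 5600)/6271 = 599.2 Ω.
The fractional drop is R_th/(R_th + R_L); requiring this ≤ 0.0630 gives R_L ≥ R_th(1/0.0630 − 1) = 599.2 × 14.87 = 8.91 kΩ.

R_L(min) ≈ 8.91 kΩ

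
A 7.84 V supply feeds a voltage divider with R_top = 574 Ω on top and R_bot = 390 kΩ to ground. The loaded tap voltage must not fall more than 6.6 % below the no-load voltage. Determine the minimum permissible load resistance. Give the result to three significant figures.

R_L(min) ≈ 8.11 kΩ

Output resistance R_th = R_top‖R_bot = (574 × 390000)/390600 = 573.2 Ω.
The fractional drop is R_th/(R_th + R_L); requiring this ≤ 0.0660 gives R_L ≥ R_th(1/0.0660 − 1) = 573.2 × 14.15 = 8.11 kΩ.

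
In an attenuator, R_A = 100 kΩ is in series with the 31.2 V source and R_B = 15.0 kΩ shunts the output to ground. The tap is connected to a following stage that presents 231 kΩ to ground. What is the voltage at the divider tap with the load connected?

The load sits in parallel with R_B: R_B‖R_L = (15.0 × 231) / (15.0 + 231) = 14.09 kΩ.
V_out = 31.2 × 14.09 / (100 + 14.09) = 31.2 × 14.09/114.1 = 3.85 V.
(Unloaded it would have been 4.07 V.)

V_out ≈ 3.85 V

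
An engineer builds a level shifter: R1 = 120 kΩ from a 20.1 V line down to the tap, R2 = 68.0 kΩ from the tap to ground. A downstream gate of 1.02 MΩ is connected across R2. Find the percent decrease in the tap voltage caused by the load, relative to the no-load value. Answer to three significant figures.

The divider's output (Thévenin) resistance is R1‖R2 = 43.40 kΩ.
Fractional drop under load = R_th/(R_th + R_L) = 43.40 / (43.40 + 1020) = 0.04082.
So the output falls by 4.08 %.

4.08 %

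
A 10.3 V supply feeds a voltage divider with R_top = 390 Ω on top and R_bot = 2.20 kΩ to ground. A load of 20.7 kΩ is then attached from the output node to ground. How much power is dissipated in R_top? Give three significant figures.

Total resistance from the source is R_top + (R_bot‖R_L) = 2379 Ω, so I = 10.3/2379 Ω = 4.330 mA.
P = I²·R_top = (4.330 mA)² × 390 Ω = 7.31 mW.

P ≈ 7.31 mW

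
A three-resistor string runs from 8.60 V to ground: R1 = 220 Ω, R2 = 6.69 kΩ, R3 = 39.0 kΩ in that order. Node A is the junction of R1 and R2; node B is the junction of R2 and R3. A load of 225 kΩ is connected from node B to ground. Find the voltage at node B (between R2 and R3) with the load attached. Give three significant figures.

At node B, R3 is in parallel with the load: R3‖R_L = 33240 Ω.
Below node A the resistance is R2 + (R3‖R_L) = 39930 Ω, so V_A = 8.60 × 39930/40150 = 8.553 V.
Then V_B = V_A × (R3‖R_L)/(R2 + R3‖R_L) = 8.553 × 33240/39930 = 7.12 V.

V ≈ 7.12 V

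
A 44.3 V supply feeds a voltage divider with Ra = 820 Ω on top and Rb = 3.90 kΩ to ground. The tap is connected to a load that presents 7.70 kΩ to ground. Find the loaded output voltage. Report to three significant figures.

V_out ≈ 33.6 V

The load sits in parallel with Rb: Rb‖R_L = (3900 × 7700) / (3900 + 7700) = 2589 Ω.
V_out = 44.3 × 2589 / (820 + 2589) = 44.3 × 2589/3409 = 33.6 V.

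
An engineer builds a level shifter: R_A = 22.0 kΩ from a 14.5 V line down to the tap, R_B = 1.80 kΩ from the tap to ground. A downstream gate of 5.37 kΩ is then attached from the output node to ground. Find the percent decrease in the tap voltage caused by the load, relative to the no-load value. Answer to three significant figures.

23.7 %

Unloaded V = 14.5 × 1.80/23.80 = 1.097 V.
Loaded: R_B‖R_L = 1.348 kΩ, giving V = 14.5 × 1.348/23.35 = 0.8372 V.
Drop = (1.097 − 0.8372) / 1.097 = 23.7 %.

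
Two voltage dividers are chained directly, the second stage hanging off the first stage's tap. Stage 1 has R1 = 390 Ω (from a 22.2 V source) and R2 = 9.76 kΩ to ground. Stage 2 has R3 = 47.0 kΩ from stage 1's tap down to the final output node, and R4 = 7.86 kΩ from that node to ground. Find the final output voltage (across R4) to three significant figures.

Stage 2 presents R3+R4 = 54860 Ω as a load on stage 1's tap.
Stage 1's lower leg becomes R2‖(R3+R4) = 8286 Ω, so V_mid = 22.2 × 8286/8676 = 21.20 V.
Stage 2 is itself unloaded: V_out = V_mid × R4/(R3+R4) = 21.20 × 7860/54860 = 3.04 V.

V_out ≈ 3.04 V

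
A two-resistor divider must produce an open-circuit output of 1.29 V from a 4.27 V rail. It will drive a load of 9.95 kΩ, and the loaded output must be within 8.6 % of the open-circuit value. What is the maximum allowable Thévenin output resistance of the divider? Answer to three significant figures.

Loading drop = R_th/(R_th + R_L) ≤ 0.0860, so R_th ≤ R_L · ε/(1−ε) = 9.95 kΩ × 0.0860/0.9140 = 936 Ω.
(Any R1, R2 with R2/(R1+R2) = 0.302 and R1‖R2 ≤ 936 Ω will meet the spec.)

R_th ≤ 936 Ω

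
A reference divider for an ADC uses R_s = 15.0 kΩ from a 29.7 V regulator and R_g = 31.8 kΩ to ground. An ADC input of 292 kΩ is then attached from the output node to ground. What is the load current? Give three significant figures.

R_g‖R_L = 28.68 kΩ; V_out = 29.7 × 28.68/43.68 = 19.50 V.
I_L = V_out / R_L = 19.50 / 292 kΩ = 0.0668 mA.

I_L ≈ 0.0668 mA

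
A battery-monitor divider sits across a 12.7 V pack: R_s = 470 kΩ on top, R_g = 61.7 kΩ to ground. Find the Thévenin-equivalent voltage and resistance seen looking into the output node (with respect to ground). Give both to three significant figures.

V_th = 1.47 V, R_th = 54.5 kΩ

V_th is the open-circuit tap voltage: 12.7 × 61.7/(470 + 61.7) = 1.47 V.
With the supply zeroed, R_s and R_g appear in parallel from the tap: R_th = R_s‖R_g = (470 × 61.7)/531.7 = 54.5 kΩ.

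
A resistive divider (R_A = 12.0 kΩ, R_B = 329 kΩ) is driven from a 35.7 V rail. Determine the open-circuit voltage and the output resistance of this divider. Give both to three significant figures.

V_th = 34.4 V, R_th = 11.6 kΩ

V_th is the open-circuit tap voltage: 35.7 × 329/(12.0 + 329) = 34.4 V.
With the supply zeroed, R_A and R_B appear in parallel from the tap: R_th = R_A‖R_B = (12.0 × 329)/341.0 = 11.6 kΩ.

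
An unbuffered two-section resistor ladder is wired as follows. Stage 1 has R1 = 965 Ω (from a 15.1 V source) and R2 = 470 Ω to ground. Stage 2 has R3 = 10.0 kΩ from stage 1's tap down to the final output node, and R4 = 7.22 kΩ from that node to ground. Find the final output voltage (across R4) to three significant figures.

V_out ≈ 2.04 V

Stage 2 presents R3+R4 = 17220 Ω as a load on stage 1's tap.
Stage 1's lower leg becomes R2‖(R3+R4) = 457.5 Ω, so V_mid = 15.1 × 457.5/1423 = 4.857 V.
Stage 2 is itself unloaded: V_out = V_mid × R4/(R3+R4) = 4.857 × 7220/17220 = 2.04 V.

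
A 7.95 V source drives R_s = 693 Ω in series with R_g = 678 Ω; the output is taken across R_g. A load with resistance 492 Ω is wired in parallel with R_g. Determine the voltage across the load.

The load sits in parallel with R_g: R_g‖R_L = (678 × 492) / (678 + 492) = 285.1 Ω.
V_out = 7.95 × 285.1 / (693 + 285.1) = 7.95 × 285.1/978.1 = 2.32 V.

V_out ≈ 2.32 V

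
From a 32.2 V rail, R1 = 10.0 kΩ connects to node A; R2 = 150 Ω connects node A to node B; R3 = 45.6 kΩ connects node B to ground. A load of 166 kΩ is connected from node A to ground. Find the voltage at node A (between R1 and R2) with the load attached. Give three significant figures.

Below node A the series string R2+R3 = 45750 Ω sits in parallel with the 166000 Ω load: 35870 Ω.
V_A = 32.2 × 35870/(10000 + 35870) = 25.2 V.

V ≈ 25.2 V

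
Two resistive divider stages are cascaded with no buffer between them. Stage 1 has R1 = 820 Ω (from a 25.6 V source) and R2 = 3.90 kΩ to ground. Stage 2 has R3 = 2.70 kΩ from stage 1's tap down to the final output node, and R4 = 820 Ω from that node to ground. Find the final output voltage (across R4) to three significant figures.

Stage 2 presents R3+R4 = 3520 Ω as a load on stage 1's tap.
Stage 1's lower leg becomes R2‖(R3+R4) = 1850 Ω, so V_mid = 25.6 × 1850/2670 = 17.74 V.
Stage 2 is itself unloaded: V_out = V_mid × R4/(R3+R4) = 17.74 × 820/3520 = 4.13 V.

V_out ≈ 4.13 V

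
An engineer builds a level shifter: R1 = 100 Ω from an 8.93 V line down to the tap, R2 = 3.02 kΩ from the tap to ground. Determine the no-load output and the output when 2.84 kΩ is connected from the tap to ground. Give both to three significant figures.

Open-circuit: V = 8.93 × 3020/(100 + 3020) = 8.64 V.
With the load, R2 becomes R2‖R_L = 1464 Ω, so V = 8.93 × 1464/1564 = 8.36 V.

Unloaded: 8.64 V; loaded: 8.36 V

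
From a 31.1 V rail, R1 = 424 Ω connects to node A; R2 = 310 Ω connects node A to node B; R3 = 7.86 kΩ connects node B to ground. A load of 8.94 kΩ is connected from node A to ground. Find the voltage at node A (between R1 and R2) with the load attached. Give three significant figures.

Below node A the series string R2+R3 = 8170 Ω sits in parallel with the 8940 Ω load: 4269 Ω.
V_A = 31.1 × 4269/(424 + 4269) = 28.3 V.

V ≈ 28.3 V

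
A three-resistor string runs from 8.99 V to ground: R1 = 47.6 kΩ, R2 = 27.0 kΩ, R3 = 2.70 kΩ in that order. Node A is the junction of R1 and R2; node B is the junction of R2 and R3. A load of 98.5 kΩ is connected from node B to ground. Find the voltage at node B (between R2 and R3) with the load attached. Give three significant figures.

V ≈ 0.306 V

At node B, R3 is in parallel with the load: R3‖R_L = 2.628 kΩ.
Below node A the resistance is R2 + (R3‖R_L) = 29.63 kΩ, so V_A = 8.99 × 29.63/77.23 = 3.449 V.
Then V_B = V_A × (R3‖R_L)/(R2 + R3‖R_L) = 3.449 × 2.628/29.63 = 0.306 V.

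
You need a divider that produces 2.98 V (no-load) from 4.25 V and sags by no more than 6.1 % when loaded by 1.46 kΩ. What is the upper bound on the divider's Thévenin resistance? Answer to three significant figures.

Loading drop = R_th/(R_th + R_L) ≤ 0.0610, so R_th ≤ R_L · ε/(1−ε) = 1.46 kΩ × 0.0610/0.9390 = 94.8 Ω.
(Any R1, R2 with R2/(R1+R2) = 0.701 and R1‖R2 ≤ 94.8 Ω will meet the spec.)

R_th ≤ 94.8 Ω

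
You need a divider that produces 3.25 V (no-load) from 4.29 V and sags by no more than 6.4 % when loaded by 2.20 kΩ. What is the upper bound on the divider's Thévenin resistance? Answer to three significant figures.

Loading drop = R_th/(R_th + R_L) ≤ 0.0640, so R_th ≤ R_L · ε/(1−ε) = 2.20 kΩ × 0.0640/0.9360 = 150 Ω.
(Any R1, R2 with R2/(R1+R2) = 0.758 and R1‖R2 ≤ 150 Ω will meet the spec.)

R_th ≤ 150 Ω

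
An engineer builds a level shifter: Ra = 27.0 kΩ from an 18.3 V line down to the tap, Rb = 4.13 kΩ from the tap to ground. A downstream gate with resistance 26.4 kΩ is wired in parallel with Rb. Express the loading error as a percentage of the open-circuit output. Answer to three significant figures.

11.9 %

The divider's output (Thévenin) resistance is Ra‖Rb = 3.582 kΩ.
Fractional drop under load = R_th/(R_th + R_L) = 3.582 / (3.582 + 26.4) = 0.1195.
So the output falls by 11.9 %.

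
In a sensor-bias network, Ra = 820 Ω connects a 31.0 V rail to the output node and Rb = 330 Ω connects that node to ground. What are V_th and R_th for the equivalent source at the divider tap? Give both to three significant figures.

V_th is the open-circuit tap voltage: 31.0 × 330/(820 + 330) = 8.90 V.
With the supply zeroed, Ra and Rb appear in parallel from the tap: R_th = Ra‖Rb = (820 × 330)/1150 = 235 Ω.

V_th = 8.90 V, R_th = 235 Ω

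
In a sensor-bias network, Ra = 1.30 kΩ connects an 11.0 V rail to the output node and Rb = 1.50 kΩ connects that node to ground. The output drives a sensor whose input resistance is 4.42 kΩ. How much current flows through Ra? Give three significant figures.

Rb‖R_L = 1.120 kΩ, so the source sees Ra + Rb‖R_L = 2.420 kΩ.
I = 11.0 V / 2.420 kΩ = 4.55 mA.

I ≈ 4.55 mA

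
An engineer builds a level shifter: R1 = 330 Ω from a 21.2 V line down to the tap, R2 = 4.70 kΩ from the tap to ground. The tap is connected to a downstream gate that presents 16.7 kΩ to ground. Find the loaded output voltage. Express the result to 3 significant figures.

V_out ≈ 19.5 V

The load sits in parallel with R2: R2‖R_L = (4700 × 16700) / (4700 + 16700) = 3668 Ω.
V_out = 21.2 × 3668 / (330 + 3668) = 21.2 × 3668/3998 = 19.5 V.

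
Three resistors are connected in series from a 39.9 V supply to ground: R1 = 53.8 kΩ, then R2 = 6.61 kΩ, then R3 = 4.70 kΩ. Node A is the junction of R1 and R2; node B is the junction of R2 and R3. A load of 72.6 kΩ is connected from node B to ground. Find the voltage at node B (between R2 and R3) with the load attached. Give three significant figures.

V ≈ 2.72 V

At node B, R3 is in parallel with the load: R3‖R_L = 4.414 kΩ.
Below node A the resistance is R2 + (R3‖R_L) = 11.02 kΩ, so V_A = 39.9 × 11.02/64.82 = 6.786 V.
Then V_B = V_A × (R3‖R_L)/(R2 + R3‖R_L) = 6.786 × 4.414/11.02 = 2.72 V.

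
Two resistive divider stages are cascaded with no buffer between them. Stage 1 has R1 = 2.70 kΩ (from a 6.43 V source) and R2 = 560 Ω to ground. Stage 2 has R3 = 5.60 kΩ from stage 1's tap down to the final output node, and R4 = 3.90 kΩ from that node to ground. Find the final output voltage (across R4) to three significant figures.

V_out ≈ 0.432 V

Stage 2 presents R3+R4 = 9500 Ω as a load on stage 1's tap.
Stage 1's lower leg becomes R2‖(R3+R4) = 528.8 Ω, so V_mid = 6.43 × 528.8/3229 = 1.053 V.
Stage 2 is itself unloaded: V_out = V_mid × R4/(R3+R4) = 1.053 × 3900/9500 = 0.432 V.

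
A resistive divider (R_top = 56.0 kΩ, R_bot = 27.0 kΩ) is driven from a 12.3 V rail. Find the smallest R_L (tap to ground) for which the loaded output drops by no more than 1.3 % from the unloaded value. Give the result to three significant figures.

Output resistance R_th = R_top‖R_bot = (56.0 × 27.0)/83.00 = 18.22 kΩ.
The fractional drop is R_th/(R_th + R_L); requiring this ≤ 0.0130 gives R_L ≥ R_th(1/0.0130 − 1) = 18.22 × 75.92 = 1.38 MΩ.

R_L(min) ≈ 1.38 MΩ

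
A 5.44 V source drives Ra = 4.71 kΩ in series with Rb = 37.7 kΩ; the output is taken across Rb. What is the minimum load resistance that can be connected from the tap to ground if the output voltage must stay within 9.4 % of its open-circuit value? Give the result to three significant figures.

Output resistance R_th = Ra‖Rb = (4.71 × 37.7)/42.41 = 4.187 kΩ.
The fractional drop is R_th/(R_th + R_L); requiring this ≤ 0.0940 gives R_L ≥ R_th(1/0.0940 − 1) = 4.187 × 9.638 = 40.4 kΩ.

R_L(min) ≈ 40.4 kΩ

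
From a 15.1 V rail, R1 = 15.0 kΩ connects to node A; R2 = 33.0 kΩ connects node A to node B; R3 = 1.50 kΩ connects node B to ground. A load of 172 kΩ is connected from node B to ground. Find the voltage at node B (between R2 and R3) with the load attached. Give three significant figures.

V ≈ 0.454 V

At node B, R3 is in parallel with the load: R3‖R_L = 1.487 kΩ.
Below node A the resistance is R2 + (R3‖R_L) = 34.49 kΩ, so V_A = 15.1 × 34.49/49.49 = 10.52 V.
Then V_B = V_A × (R3‖R_L)/(R2 + R3‖R_L) = 10.52 × 1.487/34.49 = 0.454 V.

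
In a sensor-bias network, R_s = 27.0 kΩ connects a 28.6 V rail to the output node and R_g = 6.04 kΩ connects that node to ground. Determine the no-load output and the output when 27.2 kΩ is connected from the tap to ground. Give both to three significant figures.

Open-circuit: V = 28.6 × 6.04/(27.0 + 6.04) = 5.23 V.
With the load, R_g becomes R_g‖R_L = 4.942 kΩ, so V = 28.6 × 4.942/31.94 = 4.43 V.

Unloaded: 5.23 V; loaded: 4.43 V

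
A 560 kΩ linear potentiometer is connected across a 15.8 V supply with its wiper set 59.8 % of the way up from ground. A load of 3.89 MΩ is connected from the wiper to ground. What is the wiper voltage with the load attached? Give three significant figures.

V ≈ 9.13 V

The wiper splits the pot into (1−α)R = 225.1 kΩ above and αR = 334.9 kΩ below.
Lower section ‖ load = 308.3 kΩ.
V_wiper = 15.8 × 308.3/(225.1 + 308.3) = 9.13 V.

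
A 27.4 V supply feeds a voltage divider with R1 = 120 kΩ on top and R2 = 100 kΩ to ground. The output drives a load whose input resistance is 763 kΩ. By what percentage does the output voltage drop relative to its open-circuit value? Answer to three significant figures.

The divider's output (Thévenin) resistance is R1‖R2 = 54.55 kΩ.
Fractional drop under load = R_th/(R_th + R_L) = 54.55 / (54.55 + 763) = 0.06672.
So the output falls by 6.67 %.

6.67 %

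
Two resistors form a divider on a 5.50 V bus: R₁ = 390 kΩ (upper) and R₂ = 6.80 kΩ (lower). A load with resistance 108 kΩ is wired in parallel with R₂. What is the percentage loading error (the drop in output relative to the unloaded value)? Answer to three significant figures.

The divider's output (Thévenin) resistance is R₁‖R₂ = 6.683 kΩ.
Fractional drop under load = R_th/(R_th + R_L) = 6.683 / (6.683 + 108) = 0.05828.
So the output falls by 5.83 %.

5.83 %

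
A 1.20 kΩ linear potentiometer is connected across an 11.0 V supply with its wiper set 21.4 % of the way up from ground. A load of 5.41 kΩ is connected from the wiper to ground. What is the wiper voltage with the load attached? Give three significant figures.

The wiper splits the pot into (1−α)R = 943.2 Ω above and αR = 256.8 Ω below.
Lower section ‖ load = 245.2 Ω.
V_wiper = 11.0 × 245.2/(943.2 + 245.2) = 2.27 V.

V ≈ 2.27 V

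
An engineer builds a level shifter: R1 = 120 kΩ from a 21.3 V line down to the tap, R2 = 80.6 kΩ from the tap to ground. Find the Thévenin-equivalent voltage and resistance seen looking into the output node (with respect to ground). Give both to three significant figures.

V_th = 8.56 V, R_th = 48.2 kΩ

V_th is the open-circuit tap voltage: 21.3 × 80.6/(120 + 80.6) = 8.56 V.
With the supply zeroed, R1 and R2 appear in parallel from the tap: R_th = R1‖R2 = (120 × 80.6)/200.6 = 48.2 kΩ.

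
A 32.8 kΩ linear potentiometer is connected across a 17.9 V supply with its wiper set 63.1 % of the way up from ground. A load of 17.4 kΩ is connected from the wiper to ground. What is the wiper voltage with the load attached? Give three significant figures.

The wiper splits the pot into (1−α)R = 12.10 kΩ above and αR = 20.70 kΩ below.
Lower section ‖ load = 9.453 kΩ.
V_wiper = 17.9 × 9.453/(12.10 + 9.453) = 7.85 V.

V ≈ 7.85 V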